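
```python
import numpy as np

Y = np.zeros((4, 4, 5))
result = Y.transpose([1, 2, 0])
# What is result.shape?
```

(4, 5, 4)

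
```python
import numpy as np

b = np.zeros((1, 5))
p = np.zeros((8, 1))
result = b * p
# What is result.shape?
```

(8, 5)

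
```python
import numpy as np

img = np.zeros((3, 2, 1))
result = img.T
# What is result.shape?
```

(1, 2, 3)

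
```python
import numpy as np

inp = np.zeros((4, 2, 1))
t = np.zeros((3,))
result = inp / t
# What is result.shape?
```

(4, 2, 3)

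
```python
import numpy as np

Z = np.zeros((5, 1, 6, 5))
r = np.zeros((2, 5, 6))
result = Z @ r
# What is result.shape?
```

(5, 2, 6, 6)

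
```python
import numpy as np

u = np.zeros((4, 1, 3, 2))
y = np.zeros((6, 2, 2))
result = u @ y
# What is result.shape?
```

(4, 6, 3, 2)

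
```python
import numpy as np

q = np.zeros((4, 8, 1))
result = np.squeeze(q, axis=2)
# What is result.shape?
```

(4, 8)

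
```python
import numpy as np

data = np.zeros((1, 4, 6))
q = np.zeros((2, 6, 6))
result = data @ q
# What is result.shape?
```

(2, 4, 6)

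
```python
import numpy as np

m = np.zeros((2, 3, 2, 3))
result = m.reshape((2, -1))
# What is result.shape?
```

(2, 18)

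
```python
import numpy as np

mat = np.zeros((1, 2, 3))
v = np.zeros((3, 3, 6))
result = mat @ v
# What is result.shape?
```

(3, 2, 6)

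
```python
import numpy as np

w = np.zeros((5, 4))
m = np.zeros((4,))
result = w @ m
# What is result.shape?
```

(5,)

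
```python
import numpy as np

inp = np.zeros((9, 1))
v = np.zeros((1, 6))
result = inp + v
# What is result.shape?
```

(9, 6)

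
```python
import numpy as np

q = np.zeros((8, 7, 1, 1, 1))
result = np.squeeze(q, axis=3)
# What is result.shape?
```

(8, 7, 1, 1)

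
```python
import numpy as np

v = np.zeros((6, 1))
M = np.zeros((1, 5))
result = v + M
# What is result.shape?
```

(6, 5)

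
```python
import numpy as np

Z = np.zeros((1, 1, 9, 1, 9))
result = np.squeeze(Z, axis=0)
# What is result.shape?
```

(1, 9, 1, 9)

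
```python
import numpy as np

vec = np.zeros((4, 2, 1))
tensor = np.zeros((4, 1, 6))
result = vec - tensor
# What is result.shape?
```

(4, 2, 6)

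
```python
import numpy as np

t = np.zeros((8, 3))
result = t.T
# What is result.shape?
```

(3, 8)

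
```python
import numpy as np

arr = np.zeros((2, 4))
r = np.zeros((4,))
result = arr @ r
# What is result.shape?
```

(2,)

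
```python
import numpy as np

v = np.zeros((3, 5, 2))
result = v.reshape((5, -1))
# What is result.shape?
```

(5, 6)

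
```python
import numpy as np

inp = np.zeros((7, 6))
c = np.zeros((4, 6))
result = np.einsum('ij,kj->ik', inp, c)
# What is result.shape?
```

(7, 4)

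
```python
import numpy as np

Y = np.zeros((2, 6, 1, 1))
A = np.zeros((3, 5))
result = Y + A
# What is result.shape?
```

(2, 6, 3, 5)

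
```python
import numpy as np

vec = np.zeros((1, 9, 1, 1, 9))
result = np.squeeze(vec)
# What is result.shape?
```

(9, 9)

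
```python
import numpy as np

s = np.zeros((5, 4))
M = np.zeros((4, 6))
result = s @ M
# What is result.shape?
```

(5, 6)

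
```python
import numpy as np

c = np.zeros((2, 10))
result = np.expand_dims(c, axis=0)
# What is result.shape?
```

(1, 2, 10)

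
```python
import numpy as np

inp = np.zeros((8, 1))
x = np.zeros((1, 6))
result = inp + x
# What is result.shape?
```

(8, 6)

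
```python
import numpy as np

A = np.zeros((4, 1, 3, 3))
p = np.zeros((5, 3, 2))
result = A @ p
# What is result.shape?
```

(4, 5, 3, 2)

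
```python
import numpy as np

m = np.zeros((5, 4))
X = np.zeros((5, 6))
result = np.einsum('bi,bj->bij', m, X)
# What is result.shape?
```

(5, 4, 6)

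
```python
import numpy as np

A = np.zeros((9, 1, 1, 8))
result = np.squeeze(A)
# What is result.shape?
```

(9, 8)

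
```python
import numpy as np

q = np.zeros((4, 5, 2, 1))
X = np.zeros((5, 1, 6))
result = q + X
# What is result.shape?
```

(4, 5, 2, 6)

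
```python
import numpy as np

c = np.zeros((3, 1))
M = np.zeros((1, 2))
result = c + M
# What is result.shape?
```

(3, 2)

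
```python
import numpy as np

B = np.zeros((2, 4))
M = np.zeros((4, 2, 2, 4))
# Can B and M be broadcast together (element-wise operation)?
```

Yes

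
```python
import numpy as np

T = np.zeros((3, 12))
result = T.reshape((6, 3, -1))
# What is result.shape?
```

(6, 3, 2)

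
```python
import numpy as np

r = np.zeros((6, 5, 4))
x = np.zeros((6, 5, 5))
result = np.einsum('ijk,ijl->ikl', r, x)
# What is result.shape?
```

(6, 4, 5)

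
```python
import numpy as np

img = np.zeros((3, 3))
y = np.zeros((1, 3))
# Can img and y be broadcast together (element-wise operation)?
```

Yes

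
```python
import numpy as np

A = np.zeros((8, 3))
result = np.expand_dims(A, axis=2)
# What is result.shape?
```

(8, 3, 1)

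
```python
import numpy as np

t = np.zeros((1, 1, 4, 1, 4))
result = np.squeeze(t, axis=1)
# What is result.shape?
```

(1, 4, 1, 4)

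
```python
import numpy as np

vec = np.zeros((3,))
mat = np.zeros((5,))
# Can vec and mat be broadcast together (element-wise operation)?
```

No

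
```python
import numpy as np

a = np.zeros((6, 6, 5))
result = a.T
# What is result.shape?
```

(5, 6, 6)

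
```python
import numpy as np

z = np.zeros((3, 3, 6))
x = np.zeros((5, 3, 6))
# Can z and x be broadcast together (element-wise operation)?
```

No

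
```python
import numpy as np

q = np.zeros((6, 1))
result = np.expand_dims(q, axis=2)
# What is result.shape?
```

(6, 1, 1)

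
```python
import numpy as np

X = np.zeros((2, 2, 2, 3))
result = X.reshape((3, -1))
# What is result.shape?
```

(3, 8)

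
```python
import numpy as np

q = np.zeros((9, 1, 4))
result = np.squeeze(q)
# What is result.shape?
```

(9, 4)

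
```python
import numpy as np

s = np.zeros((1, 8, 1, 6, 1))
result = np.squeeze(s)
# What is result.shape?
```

(8, 6)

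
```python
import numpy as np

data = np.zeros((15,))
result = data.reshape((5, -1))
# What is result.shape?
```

(5, 3)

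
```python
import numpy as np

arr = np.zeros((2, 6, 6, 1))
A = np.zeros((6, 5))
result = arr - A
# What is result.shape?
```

(2, 6, 6, 5)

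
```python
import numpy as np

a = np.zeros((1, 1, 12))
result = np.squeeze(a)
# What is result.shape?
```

(12,)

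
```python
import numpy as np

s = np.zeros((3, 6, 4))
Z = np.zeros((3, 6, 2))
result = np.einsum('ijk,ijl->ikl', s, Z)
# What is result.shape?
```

(3, 4, 2)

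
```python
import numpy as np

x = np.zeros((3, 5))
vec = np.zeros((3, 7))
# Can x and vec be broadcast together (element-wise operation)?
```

No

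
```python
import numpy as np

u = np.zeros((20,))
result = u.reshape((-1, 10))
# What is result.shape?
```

(2, 10)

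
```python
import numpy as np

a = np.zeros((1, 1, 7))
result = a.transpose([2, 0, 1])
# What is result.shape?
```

(7, 1, 1)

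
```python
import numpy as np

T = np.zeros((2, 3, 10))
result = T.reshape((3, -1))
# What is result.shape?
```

(3, 20)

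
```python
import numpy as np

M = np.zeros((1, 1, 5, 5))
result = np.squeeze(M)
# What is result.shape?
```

(5, 5)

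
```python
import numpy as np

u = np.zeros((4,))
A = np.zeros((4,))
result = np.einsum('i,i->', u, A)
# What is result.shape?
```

()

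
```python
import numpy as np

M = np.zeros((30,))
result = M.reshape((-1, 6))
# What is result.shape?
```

(5, 6)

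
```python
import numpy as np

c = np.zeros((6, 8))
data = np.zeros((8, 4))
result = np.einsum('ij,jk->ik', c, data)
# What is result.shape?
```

(6, 4)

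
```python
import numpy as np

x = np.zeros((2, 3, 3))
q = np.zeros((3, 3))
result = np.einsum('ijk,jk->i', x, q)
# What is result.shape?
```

(2,)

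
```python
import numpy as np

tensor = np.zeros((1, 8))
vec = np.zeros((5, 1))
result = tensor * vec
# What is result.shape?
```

(5, 8)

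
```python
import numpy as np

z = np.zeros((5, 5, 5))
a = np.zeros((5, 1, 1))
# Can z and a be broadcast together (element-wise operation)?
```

Yes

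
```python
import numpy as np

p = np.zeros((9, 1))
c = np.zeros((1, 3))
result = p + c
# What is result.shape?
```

(9, 3)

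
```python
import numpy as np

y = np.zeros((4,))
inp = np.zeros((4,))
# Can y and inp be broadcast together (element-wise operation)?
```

Yes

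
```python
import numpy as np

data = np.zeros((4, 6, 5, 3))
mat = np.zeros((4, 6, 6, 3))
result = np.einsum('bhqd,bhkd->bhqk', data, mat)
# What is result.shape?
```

(4, 6, 5, 6)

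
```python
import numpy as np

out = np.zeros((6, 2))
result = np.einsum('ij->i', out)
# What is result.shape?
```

(6,)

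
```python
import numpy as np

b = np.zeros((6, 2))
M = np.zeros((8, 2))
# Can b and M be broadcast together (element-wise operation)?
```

No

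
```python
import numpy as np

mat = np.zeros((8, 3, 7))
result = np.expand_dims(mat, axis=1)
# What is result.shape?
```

(8, 1, 3, 7)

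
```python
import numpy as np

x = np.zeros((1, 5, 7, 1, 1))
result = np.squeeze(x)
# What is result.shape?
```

(5, 7)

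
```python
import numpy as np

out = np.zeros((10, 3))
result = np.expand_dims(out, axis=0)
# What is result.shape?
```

(1, 10, 3)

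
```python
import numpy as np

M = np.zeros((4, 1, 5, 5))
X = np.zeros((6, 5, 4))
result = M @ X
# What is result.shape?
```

(4, 6, 5, 4)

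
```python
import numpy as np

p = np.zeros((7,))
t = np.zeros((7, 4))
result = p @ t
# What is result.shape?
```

(4,)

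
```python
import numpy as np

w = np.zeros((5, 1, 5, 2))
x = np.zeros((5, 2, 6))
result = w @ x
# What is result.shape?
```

(5, 5, 5, 6)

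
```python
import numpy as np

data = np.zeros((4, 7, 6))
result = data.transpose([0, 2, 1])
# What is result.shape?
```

(4, 6, 7)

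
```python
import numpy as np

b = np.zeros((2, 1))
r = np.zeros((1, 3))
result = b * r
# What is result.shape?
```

(2, 3)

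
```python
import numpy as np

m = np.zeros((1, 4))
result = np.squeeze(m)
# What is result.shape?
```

(4,)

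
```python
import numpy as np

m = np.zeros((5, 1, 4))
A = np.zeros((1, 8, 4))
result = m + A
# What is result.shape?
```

(5, 8, 4)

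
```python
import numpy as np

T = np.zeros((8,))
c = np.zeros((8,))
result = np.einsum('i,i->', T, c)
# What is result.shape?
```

()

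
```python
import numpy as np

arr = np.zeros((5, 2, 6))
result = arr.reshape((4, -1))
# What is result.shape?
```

(4, 15)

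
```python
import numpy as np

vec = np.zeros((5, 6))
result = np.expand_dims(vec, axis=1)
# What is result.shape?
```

(5, 1, 6)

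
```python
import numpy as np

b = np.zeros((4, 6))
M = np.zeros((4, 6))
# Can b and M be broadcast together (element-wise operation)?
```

Yes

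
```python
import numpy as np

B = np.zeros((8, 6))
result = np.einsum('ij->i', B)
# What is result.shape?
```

(8,)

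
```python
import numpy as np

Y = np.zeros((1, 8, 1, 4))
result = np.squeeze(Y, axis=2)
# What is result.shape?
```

(1, 8, 4)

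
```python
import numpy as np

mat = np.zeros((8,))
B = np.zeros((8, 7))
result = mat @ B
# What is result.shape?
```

(7,)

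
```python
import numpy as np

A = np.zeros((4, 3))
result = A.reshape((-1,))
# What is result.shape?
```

(12,)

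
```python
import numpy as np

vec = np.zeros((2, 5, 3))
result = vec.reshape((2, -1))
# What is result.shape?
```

(2, 15)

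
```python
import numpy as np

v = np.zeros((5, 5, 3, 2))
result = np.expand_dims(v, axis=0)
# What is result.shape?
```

(1, 5, 5, 3, 2)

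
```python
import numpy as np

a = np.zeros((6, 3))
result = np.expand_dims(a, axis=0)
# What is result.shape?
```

(1, 6, 3)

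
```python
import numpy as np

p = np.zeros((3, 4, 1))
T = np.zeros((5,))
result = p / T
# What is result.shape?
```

(3, 4, 5)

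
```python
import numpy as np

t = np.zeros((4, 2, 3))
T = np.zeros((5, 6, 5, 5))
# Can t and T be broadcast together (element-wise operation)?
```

No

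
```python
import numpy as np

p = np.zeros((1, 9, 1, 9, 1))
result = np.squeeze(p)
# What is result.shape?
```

(9, 9)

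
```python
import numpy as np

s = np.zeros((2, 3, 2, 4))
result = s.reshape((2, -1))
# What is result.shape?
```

(2, 24)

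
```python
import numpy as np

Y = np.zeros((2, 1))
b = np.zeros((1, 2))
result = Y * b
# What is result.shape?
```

(2, 2)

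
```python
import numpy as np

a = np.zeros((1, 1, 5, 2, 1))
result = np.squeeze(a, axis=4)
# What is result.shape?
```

(1, 1, 5, 2)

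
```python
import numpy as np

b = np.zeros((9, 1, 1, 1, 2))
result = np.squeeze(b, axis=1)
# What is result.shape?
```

(9, 1, 1, 2)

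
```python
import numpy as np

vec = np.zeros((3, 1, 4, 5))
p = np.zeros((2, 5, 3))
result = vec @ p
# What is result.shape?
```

(3, 2, 4, 3)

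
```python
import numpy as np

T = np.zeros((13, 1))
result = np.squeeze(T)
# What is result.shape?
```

(13,)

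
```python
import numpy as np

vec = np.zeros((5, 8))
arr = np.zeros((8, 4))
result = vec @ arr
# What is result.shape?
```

(5, 4)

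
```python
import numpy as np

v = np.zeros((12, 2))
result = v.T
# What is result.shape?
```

(2, 12)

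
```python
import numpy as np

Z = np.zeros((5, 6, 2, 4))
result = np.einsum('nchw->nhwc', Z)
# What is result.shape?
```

(5, 2, 4, 6)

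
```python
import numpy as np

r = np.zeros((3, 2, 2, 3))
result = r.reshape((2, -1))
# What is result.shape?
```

(2, 18)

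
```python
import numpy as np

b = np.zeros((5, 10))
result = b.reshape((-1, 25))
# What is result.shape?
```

(2, 25)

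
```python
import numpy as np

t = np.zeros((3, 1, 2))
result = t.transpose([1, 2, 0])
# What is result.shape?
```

(1, 2, 3)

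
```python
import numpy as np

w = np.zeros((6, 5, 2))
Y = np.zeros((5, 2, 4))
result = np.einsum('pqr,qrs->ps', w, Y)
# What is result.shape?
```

(6, 4)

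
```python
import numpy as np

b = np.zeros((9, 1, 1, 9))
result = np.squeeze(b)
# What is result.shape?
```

(9, 9)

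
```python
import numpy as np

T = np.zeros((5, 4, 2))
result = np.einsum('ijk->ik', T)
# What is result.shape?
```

(5, 2)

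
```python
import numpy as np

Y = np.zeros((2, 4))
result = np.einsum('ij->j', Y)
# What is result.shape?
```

(4,)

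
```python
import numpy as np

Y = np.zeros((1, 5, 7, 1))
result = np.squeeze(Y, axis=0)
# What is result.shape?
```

(5, 7, 1)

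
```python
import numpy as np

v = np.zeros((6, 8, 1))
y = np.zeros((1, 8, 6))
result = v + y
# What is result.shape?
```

(6, 8, 6)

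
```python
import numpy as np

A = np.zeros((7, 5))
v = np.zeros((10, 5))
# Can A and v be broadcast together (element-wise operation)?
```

No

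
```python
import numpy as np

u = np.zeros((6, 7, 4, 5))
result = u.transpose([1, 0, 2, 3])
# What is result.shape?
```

(7, 6, 4, 5)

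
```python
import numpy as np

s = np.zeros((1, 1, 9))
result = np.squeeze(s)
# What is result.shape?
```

(9,)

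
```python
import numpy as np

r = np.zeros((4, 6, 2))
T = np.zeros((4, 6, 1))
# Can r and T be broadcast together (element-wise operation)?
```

Yes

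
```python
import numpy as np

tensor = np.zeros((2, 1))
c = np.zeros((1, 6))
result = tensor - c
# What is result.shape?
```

(2, 6)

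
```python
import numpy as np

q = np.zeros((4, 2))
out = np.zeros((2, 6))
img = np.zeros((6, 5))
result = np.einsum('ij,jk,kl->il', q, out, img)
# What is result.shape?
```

(4, 5)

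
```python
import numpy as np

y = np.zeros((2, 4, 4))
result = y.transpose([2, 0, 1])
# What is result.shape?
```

(4, 2, 4)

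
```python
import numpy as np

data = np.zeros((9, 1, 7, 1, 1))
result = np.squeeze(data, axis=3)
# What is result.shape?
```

(9, 1, 7, 1)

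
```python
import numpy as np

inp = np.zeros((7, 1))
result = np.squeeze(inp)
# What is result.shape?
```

(7,)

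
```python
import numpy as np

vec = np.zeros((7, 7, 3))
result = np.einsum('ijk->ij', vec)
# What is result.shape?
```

(7, 7)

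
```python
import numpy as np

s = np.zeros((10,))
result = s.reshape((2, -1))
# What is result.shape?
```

(2, 5)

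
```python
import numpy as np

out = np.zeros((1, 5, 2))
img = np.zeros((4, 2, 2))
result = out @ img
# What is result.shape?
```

(4, 5, 2)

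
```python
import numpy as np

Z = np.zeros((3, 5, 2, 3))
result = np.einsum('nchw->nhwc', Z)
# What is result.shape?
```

(3, 2, 3, 5)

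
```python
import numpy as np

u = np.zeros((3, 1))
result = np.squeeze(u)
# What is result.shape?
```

(3,)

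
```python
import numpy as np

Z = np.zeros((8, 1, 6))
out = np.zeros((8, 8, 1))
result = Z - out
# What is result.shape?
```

(8, 8, 6)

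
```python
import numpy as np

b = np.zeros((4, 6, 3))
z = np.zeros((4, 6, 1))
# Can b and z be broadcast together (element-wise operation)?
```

Yes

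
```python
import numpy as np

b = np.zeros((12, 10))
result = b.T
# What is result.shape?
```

(10, 12)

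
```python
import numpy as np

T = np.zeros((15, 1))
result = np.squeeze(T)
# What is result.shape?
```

(15,)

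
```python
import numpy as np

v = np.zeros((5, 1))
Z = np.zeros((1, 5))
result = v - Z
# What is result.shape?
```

(5, 5)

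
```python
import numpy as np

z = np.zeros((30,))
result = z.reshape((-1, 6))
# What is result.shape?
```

(5, 6)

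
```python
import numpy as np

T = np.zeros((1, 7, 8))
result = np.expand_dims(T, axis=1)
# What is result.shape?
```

(1, 1, 7, 8)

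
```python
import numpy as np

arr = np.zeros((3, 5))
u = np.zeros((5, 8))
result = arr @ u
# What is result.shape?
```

(3, 8)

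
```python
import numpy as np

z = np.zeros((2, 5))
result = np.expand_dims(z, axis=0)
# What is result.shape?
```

(1, 2, 5)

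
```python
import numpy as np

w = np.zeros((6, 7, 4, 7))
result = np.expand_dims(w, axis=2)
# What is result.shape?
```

(6, 7, 1, 4, 7)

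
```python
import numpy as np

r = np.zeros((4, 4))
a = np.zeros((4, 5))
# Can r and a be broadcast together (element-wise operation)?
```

No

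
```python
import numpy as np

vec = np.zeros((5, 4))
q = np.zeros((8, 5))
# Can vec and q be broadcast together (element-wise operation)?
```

No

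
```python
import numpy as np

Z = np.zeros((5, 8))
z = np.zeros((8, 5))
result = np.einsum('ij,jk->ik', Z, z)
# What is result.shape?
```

(5, 5)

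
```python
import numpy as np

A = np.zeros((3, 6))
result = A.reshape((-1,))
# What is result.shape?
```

(18,)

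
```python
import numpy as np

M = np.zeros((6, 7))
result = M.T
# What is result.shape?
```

(7, 6)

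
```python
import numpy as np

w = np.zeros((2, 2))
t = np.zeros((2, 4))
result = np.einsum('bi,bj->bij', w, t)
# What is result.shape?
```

(2, 2, 4)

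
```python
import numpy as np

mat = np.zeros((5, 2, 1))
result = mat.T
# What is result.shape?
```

(1, 2, 5)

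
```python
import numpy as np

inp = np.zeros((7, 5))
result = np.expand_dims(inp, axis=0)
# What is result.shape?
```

(1, 7, 5)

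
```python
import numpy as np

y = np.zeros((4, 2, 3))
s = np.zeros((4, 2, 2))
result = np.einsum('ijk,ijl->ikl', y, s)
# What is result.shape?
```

(4, 3, 2)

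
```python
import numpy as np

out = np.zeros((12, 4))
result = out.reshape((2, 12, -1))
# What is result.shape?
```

(2, 12, 2)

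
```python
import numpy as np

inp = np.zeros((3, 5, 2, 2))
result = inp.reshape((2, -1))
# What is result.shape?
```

(2, 30)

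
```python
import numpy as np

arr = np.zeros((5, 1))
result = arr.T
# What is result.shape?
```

(1, 5)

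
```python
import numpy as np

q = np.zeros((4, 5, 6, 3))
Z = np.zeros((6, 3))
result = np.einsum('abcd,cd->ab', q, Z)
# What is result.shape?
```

(4, 5)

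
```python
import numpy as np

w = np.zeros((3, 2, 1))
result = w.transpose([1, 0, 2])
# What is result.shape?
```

(2, 3, 1)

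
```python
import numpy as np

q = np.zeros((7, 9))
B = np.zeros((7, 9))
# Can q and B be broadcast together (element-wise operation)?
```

Yes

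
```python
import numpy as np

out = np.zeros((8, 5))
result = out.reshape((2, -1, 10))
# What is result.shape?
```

(2, 2, 10)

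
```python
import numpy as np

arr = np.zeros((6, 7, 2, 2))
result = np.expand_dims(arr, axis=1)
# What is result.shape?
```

(6, 1, 7, 2, 2)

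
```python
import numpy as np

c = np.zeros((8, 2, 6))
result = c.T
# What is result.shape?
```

(6, 2, 8)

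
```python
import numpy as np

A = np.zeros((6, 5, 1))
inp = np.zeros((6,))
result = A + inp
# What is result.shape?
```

(6, 5, 6)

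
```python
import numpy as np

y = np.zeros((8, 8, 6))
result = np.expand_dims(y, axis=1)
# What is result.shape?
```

(8, 1, 8, 6)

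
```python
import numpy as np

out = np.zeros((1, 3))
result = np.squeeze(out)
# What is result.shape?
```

(3,)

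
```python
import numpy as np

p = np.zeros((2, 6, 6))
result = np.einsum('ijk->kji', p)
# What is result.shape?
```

(6, 6, 2)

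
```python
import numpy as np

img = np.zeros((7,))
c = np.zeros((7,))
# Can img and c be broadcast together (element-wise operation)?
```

Yes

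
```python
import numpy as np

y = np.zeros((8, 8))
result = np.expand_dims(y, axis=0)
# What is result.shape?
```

(1, 8, 8)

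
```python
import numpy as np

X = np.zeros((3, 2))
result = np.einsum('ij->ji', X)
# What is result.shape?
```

(2, 3)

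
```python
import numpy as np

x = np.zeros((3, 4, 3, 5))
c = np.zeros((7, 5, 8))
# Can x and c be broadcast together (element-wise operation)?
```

No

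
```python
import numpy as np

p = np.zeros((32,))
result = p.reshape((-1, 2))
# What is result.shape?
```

(16, 2)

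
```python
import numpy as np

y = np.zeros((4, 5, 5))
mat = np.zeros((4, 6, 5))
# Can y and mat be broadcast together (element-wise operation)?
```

No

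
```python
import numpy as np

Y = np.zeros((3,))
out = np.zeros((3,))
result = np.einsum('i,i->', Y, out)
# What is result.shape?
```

()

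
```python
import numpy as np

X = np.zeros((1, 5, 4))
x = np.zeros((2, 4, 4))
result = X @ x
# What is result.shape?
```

(2, 5, 4)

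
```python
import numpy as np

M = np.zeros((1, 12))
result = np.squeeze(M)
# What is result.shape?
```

(12,)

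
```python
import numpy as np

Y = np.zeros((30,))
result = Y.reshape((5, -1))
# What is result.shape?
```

(5, 6)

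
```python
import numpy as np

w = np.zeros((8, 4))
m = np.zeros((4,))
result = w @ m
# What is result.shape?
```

(8,)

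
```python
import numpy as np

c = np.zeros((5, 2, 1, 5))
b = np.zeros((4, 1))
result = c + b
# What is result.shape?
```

(5, 2, 4, 5)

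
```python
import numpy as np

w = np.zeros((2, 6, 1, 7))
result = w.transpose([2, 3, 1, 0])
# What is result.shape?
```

(1, 7, 6, 2)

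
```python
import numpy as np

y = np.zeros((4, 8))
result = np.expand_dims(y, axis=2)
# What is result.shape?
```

(4, 8, 1)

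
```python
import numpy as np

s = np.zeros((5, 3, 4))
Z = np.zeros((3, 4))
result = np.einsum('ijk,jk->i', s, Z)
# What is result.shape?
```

(5,)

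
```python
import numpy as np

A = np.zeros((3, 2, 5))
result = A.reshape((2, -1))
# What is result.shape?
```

(2, 15)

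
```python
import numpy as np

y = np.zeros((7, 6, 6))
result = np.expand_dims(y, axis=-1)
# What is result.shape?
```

(7, 6, 6, 1)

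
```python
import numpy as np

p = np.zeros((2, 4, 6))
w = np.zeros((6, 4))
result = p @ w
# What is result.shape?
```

(2, 4, 4)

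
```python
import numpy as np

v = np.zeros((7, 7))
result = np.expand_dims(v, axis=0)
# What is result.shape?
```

(1, 7, 7)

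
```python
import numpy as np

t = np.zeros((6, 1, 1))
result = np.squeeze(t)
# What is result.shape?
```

(6,)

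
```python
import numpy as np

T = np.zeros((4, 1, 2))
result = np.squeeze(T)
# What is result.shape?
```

(4, 2)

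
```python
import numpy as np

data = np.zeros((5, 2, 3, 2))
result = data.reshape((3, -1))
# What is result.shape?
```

(3, 20)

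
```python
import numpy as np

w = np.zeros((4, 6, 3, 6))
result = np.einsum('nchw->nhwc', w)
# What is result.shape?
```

(4, 3, 6, 6)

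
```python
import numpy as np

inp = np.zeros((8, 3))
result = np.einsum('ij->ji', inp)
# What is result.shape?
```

(3, 8)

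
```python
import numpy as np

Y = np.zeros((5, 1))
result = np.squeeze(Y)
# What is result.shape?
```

(5,)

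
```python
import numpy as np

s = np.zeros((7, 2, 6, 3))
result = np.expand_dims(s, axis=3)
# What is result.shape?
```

(7, 2, 6, 1, 3)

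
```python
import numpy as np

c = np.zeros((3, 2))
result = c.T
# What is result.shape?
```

(2, 3)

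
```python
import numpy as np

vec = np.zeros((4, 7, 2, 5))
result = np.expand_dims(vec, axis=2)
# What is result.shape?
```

(4, 7, 1, 2, 5)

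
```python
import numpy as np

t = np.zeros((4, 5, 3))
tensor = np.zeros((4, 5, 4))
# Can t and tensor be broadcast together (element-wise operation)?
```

No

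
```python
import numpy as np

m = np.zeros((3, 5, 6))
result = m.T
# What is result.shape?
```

(6, 5, 3)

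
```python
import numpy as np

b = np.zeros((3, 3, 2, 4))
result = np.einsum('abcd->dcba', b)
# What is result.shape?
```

(4, 2, 3, 3)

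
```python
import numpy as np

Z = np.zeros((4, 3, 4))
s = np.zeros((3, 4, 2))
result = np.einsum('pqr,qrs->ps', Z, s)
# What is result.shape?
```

(4, 2)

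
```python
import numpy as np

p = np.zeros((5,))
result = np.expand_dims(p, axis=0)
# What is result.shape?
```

(1, 5)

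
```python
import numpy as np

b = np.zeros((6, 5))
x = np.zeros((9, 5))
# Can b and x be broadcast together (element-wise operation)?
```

No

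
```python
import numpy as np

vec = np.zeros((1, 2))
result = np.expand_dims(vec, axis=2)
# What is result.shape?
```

(1, 2, 1)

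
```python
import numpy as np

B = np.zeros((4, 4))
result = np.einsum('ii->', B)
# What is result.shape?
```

()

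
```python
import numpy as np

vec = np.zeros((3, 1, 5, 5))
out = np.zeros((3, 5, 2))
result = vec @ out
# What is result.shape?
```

(3, 3, 5, 2)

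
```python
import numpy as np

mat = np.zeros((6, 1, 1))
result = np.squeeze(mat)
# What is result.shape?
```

(6,)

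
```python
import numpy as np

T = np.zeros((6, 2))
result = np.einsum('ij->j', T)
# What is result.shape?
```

(2,)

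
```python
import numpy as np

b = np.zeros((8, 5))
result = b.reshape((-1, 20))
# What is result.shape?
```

(2, 20)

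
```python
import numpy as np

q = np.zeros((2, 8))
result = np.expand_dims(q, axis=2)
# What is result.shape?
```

(2, 8, 1)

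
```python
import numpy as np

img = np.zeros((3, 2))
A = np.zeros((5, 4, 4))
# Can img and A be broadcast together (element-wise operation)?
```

No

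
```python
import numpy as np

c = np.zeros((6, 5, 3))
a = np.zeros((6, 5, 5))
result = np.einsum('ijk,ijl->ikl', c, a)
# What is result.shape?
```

(6, 3, 5)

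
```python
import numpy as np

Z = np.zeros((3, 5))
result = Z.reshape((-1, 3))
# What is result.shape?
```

(5, 3)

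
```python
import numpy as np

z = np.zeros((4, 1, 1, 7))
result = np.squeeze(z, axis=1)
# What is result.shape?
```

(4, 1, 7)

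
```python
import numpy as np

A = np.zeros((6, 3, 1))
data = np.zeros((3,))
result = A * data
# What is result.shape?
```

(6, 3, 3)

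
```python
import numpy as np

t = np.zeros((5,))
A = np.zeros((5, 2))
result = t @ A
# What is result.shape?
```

(2,)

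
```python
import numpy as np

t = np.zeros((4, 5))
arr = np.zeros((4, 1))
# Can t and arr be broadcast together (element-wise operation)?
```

Yes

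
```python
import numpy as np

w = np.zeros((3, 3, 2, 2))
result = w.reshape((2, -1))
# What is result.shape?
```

(2, 18)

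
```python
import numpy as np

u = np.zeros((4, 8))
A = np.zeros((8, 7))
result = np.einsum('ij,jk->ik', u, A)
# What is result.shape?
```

(4, 7)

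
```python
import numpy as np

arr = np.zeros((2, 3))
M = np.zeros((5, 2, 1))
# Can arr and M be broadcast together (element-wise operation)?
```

Yes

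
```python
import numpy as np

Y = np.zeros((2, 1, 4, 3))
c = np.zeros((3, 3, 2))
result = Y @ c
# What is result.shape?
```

(2, 3, 4, 2)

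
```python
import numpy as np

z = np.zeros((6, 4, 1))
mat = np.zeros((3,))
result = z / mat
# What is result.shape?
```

(6, 4, 3)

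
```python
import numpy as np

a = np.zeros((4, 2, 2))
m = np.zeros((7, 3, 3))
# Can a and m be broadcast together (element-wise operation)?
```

No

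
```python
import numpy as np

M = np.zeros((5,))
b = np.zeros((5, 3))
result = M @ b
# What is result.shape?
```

(3,)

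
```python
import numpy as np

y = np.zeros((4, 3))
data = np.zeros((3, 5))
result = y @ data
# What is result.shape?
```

(4, 5)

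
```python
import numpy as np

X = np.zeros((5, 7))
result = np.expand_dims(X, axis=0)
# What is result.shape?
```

(1, 5, 7)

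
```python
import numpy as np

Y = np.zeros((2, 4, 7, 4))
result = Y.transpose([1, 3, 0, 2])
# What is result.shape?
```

(4, 4, 2, 7)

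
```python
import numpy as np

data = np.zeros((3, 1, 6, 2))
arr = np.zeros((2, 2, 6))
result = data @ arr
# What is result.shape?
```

(3, 2, 6, 6)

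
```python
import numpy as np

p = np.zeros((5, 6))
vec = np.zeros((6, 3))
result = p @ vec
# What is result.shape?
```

(5, 3)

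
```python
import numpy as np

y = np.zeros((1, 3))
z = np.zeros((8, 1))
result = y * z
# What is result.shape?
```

(8, 3)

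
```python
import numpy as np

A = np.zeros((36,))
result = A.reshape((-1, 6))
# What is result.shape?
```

(6, 6)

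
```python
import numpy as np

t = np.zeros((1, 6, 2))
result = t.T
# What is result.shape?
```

(2, 6, 1)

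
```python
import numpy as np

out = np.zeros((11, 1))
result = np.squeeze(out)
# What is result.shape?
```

(11,)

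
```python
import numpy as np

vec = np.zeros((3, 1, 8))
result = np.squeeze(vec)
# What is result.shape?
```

(3, 8)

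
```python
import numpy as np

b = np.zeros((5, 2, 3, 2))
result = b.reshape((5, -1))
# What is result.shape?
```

(5, 12)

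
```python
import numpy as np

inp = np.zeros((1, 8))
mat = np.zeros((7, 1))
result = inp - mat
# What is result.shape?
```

(7, 8)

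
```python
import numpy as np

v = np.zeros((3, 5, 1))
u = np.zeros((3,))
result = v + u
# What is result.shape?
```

(3, 5, 3)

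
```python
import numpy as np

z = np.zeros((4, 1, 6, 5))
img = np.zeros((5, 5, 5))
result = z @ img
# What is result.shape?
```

(4, 5, 6, 5)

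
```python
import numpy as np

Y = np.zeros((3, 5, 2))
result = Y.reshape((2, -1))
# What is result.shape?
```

(2, 15)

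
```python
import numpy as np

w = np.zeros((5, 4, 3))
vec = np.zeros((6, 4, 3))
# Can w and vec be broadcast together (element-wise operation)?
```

No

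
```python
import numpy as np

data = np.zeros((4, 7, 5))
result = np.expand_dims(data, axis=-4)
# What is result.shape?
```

(1, 4, 7, 5)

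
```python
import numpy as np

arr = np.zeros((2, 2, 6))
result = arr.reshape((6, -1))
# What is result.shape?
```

(6, 4)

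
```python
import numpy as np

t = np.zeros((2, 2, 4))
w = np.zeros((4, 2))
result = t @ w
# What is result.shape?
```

(2, 2, 2)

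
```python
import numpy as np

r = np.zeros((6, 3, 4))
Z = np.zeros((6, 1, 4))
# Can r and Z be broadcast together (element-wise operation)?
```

Yes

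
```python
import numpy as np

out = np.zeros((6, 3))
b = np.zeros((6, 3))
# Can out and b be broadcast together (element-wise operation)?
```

Yes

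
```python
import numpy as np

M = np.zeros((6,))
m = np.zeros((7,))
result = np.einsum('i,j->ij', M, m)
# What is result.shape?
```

(6, 7)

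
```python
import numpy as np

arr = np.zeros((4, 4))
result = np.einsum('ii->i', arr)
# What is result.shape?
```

(4,)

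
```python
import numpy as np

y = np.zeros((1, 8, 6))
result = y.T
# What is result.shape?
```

(6, 8, 1)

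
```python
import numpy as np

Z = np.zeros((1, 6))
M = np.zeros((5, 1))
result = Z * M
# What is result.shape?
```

(5, 6)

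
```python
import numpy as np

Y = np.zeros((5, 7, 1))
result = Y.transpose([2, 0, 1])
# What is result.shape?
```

(1, 5, 7)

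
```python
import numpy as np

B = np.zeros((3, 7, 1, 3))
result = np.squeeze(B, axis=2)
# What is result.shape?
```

(3, 7, 3)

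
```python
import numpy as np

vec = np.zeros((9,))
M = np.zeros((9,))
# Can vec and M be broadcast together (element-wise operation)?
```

Yes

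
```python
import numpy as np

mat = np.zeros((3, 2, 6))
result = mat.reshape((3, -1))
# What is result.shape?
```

(3, 12)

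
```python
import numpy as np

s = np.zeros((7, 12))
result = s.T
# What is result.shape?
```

(12, 7)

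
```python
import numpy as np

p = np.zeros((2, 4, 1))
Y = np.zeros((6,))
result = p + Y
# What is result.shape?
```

(2, 4, 6)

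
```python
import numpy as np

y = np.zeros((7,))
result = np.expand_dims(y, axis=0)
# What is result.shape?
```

(1, 7)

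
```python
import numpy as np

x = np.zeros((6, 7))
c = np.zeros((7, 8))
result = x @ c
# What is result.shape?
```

(6, 8)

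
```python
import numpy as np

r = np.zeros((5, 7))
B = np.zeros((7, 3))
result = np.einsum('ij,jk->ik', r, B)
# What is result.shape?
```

(5, 3)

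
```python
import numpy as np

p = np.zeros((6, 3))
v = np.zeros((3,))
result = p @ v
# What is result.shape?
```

(6,)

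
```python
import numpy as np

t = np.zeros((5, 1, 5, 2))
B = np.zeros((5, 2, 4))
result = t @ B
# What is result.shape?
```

(5, 5, 5, 4)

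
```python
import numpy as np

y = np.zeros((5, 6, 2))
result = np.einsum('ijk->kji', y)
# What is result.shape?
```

(2, 6, 5)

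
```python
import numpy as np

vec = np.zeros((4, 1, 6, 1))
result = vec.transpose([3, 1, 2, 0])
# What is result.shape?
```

(1, 1, 6, 4)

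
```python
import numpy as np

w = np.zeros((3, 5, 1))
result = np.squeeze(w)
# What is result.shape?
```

(3, 5)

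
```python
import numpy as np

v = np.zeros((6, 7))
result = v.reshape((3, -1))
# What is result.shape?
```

(3, 14)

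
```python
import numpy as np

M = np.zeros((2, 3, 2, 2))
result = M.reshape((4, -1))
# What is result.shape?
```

(4, 6)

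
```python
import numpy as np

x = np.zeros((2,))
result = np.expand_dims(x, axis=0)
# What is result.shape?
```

(1, 2)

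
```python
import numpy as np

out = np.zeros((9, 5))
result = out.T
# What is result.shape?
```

(5, 9)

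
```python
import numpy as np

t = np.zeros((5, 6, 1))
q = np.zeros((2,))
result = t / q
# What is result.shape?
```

(5, 6, 2)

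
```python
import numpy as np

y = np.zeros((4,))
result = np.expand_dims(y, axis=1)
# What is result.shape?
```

(4, 1)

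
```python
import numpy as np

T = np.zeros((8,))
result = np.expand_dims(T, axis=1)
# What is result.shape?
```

(8, 1)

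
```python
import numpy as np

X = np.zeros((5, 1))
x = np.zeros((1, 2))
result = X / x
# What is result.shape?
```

(5, 2)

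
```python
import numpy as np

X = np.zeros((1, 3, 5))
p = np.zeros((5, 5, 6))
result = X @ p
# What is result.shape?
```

(5, 3, 6)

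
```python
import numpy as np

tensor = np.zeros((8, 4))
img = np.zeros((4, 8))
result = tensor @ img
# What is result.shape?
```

(8, 8)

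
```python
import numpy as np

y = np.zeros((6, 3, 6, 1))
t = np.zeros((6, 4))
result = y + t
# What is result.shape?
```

(6, 3, 6, 4)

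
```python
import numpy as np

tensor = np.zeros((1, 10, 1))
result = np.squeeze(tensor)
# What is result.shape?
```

(10,)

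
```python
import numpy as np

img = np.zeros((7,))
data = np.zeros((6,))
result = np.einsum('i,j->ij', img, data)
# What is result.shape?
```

(7, 6)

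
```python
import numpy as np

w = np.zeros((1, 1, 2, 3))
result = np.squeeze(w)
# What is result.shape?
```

(2, 3)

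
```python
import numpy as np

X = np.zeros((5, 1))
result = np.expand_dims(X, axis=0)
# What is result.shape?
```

(1, 5, 1)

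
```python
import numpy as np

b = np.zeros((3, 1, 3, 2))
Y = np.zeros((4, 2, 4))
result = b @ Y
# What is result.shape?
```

(3, 4, 3, 4)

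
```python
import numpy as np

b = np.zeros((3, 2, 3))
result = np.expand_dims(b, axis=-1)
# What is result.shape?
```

(3, 2, 3, 1)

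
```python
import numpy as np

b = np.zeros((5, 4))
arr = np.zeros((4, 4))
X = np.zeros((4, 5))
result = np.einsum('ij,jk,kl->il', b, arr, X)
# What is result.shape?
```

(5, 5)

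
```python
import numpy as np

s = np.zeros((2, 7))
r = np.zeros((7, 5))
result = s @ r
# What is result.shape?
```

(2, 5)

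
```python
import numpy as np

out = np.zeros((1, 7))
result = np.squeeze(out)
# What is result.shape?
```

(7,)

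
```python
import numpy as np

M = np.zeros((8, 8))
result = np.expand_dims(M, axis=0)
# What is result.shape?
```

(1, 8, 8)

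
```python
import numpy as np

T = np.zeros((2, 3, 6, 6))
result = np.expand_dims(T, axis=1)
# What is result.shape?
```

(2, 1, 3, 6, 6)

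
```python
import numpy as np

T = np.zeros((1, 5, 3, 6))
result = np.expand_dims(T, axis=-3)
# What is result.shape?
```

(1, 5, 1, 3, 6)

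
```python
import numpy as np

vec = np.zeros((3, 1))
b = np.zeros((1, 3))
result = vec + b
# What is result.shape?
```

(3, 3)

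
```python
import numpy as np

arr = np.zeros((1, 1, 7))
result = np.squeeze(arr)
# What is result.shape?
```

(7,)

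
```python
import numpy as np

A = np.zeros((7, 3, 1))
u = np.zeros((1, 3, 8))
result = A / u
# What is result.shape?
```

(7, 3, 8)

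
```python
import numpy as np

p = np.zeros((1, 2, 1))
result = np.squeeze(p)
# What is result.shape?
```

(2,)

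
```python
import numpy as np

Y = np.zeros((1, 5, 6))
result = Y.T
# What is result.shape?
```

(6, 5, 1)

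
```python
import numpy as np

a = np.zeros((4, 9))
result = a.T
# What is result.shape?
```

(9, 4)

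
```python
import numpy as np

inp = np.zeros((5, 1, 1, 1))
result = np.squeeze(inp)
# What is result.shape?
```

(5,)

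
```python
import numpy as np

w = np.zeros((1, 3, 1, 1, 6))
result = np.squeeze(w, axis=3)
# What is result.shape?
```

(1, 3, 1, 6)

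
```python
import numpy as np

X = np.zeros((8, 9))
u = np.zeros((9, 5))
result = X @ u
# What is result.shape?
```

(8, 5)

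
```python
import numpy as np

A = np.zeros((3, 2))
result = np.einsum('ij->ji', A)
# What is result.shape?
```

(2, 3)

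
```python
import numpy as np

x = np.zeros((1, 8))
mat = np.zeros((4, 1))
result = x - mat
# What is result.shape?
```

(4, 8)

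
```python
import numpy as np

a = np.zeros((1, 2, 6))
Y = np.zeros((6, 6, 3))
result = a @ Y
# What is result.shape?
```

(6, 2, 3)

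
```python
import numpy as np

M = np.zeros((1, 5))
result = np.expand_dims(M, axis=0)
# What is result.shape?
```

(1, 1, 5)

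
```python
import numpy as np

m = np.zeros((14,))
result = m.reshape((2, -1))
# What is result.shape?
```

(2, 7)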